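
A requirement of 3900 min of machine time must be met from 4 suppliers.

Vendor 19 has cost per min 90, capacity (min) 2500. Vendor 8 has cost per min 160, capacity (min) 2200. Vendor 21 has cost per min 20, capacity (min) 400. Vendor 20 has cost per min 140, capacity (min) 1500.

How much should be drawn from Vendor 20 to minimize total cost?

1000

Fill from the cheapest supplier first.
Vendor 21 at 20: take all 400 min → 3500 still needed.
Vendor 19 at 90: take all 2500 min → 1000 still needed.
Vendor 20 (140): take the remaining 1000 → done.
Vendor 8: unused.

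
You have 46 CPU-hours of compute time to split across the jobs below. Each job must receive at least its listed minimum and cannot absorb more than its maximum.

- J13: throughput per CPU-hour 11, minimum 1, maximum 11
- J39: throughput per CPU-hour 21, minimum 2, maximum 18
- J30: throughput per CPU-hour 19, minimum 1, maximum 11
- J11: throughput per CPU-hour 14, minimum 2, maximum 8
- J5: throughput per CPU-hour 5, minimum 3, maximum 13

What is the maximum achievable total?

Meeting every minimum uses 1+2+1+2+3 = 9 CPU-hours, leaving 37.
Order the jobs by throughput per CPU-hour: J39 21 > J30 19 > J11 14 > J13 11 > J5 5.
J39 takes 16 more to reach its cap of 18 ; 21 left.
J30 takes 10 more to reach its cap of 11 ; 11 left.
Give J11 6 more to hit its cap of 8 ; 5 left.
Only 5 left; J13 takes them to reach 6.
Total = 11×6 + 21×18 + 19×11 + 14×8 + 5×3 = 780.

780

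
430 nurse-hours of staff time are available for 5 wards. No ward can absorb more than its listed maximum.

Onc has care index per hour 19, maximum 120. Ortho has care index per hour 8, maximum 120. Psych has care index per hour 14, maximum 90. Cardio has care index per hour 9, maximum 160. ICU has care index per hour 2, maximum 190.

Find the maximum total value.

Highest care index per hour first: Onc 19 > Psych 14 > Cardio 9 > Ortho 8 > ICU 2.
Onc: +120 to 120 (cap) ; 310 left.
Psych takes 90 to reach its cap of 90 ; 220 left.
Give Cardio 160 to hit its cap of 160 ; 60 left.
Ortho: +60 (room for 120) → 60. Pool exhausted.
Total = 19×120 + 8×60 + 14×90 + 9×160 = 5460.

5460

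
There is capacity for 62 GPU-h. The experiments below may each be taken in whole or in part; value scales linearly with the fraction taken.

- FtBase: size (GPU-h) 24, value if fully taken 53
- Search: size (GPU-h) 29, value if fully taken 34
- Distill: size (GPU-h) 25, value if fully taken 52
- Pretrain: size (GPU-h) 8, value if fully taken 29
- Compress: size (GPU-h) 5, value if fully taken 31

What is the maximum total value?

165

Rank by value-to-size ratio: Compress 31/5≈6.2, Pretrain 29/8≈3.62, FtBase 53/24≈2.21, Distill 52/25≈2.08, Search 34/29≈1.17.
Compress: take in full, 5 GPU-h for value 31 — 57 left.
All 8 GPU-h of Pretrain fit (value 29) — 49 remain.
All 24 GPU-h of FtBase fit (value 53) — 25 remain.
Distill: take in full, 25 GPU-h for value 52 — 0 left.
Total value = 165.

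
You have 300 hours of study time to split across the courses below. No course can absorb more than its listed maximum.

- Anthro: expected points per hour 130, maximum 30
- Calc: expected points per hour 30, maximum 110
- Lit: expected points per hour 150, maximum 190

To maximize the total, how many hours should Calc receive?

80

Highest expected points per hour first: Lit 150 > Anthro 130 > Calc 30.
Lit: +190 to 190 (cap) → 110 left.
Anthro takes 30 to reach its cap of 30 → 80 left.
Calc: +80 (room for 110) → 80. Pool exhausted.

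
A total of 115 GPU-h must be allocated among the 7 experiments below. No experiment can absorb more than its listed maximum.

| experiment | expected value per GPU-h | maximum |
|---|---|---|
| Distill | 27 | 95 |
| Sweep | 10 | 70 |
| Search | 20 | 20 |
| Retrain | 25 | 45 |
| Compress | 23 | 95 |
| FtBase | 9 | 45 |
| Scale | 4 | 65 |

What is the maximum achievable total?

3065

Highest expected value per GPU-h first: Distill 27 > Retrain 25 > Compress 23 > Search 20 > Sweep 10 > FtBase 9 > Scale 4.
Give Distill 95 to hit its cap of 95 ; 20 left.
Only 20 left; Retrain takes them to reach 20.
Total = 27×95 + 25×20 = 3065.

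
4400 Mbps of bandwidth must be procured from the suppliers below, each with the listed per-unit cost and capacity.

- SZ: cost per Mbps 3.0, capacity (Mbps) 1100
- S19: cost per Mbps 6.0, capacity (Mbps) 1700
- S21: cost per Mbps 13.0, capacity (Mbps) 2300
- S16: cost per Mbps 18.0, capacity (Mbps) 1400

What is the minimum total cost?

Cheapest first:
SZ at 3.0: take all 1100 Mbps — 3300 still needed.
S19 at 6.0: take all 1700 Mbps — 1600 still needed.
Take 1600 from S21 at 13.0 to finish.
S16: unused.
Cost = 1100×3.0 + 1700×6.0 + 1600×13.0 = 34300.

34300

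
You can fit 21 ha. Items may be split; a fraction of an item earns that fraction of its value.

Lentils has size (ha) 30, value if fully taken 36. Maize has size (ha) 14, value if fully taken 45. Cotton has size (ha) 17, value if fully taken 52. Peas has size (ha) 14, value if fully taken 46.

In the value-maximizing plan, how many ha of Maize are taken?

7

Best value per unit of size first: Peas 46/14≈3.29, Maize 45/14≈3.21, Cotton 52/17≈3.06, Lentils 36/30≈1.2.
Peas: take in full, 14 ha for value 46 ; 7 left.
Only 7 ha remain; take 7/14 of Maize for value 45×7/14 = 22.5.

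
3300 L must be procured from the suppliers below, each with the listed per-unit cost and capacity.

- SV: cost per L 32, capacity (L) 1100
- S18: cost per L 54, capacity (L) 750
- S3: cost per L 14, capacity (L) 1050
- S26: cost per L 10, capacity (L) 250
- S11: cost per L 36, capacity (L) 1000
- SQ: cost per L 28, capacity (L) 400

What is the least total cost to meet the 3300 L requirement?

Cheapest first:
S26 (10): use full 250 ; 3050 L to go.
Take 1050 from S3 at 14 ; need 2000 more.
Take 400 from SQ at 28 ; need 1600 more.
SV (32): use full 1100 ; 500 L to go.
Take 500 from S11 at 36 to finish.
S18: unused.
Cost = 250×10 + 1050×14 + 400×28 + 1100×32 + 500×36 = 81600.

81600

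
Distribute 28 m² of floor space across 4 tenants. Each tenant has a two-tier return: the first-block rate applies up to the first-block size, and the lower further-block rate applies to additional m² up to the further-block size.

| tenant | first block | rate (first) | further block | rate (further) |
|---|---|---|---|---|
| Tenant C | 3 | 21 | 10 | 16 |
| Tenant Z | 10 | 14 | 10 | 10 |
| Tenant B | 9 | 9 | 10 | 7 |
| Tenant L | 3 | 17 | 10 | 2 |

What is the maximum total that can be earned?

434

Rank every tier by rate: Tenant C/tier1 21 > Tenant L/tier1 17 > Tenant C/tier2 16 > Tenant Z/tier1 14 > Tenant Z/tier2 10 > Tenant B/tier1 9 > Tenant B/tier2 7 > Tenant L/tier2 2.
Tenant C tier1 at 21: fill all 3 → 25 left.
Fill Tenant L tier1 block (3 at 17) → 22 left.
Tenant C tier2 at 16: fill all 10 → 12 left.
Tenant Z tier1 at 14: fill all 10 → 2 left.
Tenant Z tier2 at 10: only 2 left, fill 2.
Total = 21×3 + 17×3 + 16×10 + 14×10 + 10×2 = 434.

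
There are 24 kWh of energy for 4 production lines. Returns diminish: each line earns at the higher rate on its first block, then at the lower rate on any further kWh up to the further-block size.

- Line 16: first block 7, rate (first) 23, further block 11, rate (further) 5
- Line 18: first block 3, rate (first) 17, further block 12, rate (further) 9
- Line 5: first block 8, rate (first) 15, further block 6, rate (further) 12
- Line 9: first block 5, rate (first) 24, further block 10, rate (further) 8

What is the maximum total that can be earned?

Order all 8 blocks by rate: Line 9/first 24 > Line 16/first 23 > Line 18/first 17 > Line 5/first 15 > Line 5/second 12 > Line 18/second 9 > Line 9/second 8 > Line 16/second 5.
Fill Line 9 first block (5 at 24) — 19 left.
Line 16/first (23): +7 — 12 left.
Line 18 first at 17: fill all 3 — 9 left.
Line 5/first (15): +8 — 1 left.
Line 5/second: +1 of 6 at 12; pool empty.
Total = 24×5 + 23×7 + 17×3 + 15×8 + 12×1 = 464.

464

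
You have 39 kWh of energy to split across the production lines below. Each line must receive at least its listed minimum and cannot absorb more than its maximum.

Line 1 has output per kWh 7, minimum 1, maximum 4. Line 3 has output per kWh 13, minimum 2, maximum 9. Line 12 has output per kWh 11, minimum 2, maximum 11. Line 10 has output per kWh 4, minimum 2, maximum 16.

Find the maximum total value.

Meeting every minimum uses 1+2+2+2 = 7 kWh, leaving 32.
Order the production lines by output per kWh: Line 3 13 > Line 12 11 > Line 1 7 > Line 10 4.
Line 3 takes 7 more to reach its cap of 9 ; 25 left.
Give Line 12 9 more to hit its cap of 11 ; 16 left.
Line 1 takes 3 more to reach its cap of 4 ; 13 left.
Line 10 has room for 14 more but only 13 remain, so it gets 15.
Total = 7×4 + 13×9 + 11×11 + 4×15 = 326.

326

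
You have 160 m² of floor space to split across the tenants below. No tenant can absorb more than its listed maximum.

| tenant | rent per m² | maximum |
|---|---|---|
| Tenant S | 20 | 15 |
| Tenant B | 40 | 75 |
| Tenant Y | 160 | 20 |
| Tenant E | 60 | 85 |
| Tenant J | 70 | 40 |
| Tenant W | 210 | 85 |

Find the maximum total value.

Highest rent per m² first: Tenant W 210 > Tenant Y 160 > Tenant J 70 > Tenant E 60 > Tenant B 40 > Tenant S 20.
Tenant W: +85 to 85 (cap) ; 75 left.
Tenant Y takes 20 to reach its cap of 20 ; 55 left.
Give Tenant J 40 to hit its cap of 40 ; 15 left.
Only 15 left; Tenant E takes them to reach 15.
Total = 160×20 + 60×15 + 70×40 + 210×85 = 24750.

24750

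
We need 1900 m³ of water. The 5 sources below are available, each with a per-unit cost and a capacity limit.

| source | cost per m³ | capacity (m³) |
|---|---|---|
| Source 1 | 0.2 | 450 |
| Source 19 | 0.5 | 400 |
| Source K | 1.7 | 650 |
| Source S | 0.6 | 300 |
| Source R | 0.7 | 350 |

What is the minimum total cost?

1395

Use sources in increasing cost order.
Source 1 (0.2): use full 450 → 1450 m³ to go.
Source 19 at 0.5: take all 400 m³ → 1050 still needed.
Take 300 from Source S at 0.6 → need 750 more.
Source R (0.7): use full 350 → 400 m³ to go.
Source K (1.7): take the remaining 400 → done.
Cost = 450×0.2 + 400×0.5 + 300×0.6 + 350×0.7 + 400×1.7 = 1395.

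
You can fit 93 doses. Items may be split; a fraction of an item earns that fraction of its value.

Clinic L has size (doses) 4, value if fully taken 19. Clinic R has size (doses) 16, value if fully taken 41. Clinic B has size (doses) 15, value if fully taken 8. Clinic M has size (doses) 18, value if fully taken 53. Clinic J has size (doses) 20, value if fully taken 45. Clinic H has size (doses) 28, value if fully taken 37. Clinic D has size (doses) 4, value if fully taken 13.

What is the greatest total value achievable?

Rank by value-to-size ratio: Clinic L 19/4≈4.75, Clinic D 13/4≈3.25, Clinic M 53/18≈2.94, Clinic R 41/16≈2.56, Clinic J 45/20≈2.25, Clinic H 37/28≈1.32, Clinic B 8/15≈0.533.
Clinic L: take in full, 4 doses for value 19 ; 89 left.
All 4 doses of Clinic D fit (value 13) ; 85 remain.
Take all of Clinic M (18 doses, value 53) ; 67 doses left.
Take all of Clinic R (16 doses, value 41) ; 51 doses left.
Take all of Clinic J (20 doses, value 45) ; 31 doses left.
Clinic H: take in full, 28 doses for value 37 ; 3 left.
3 doses left: a 3/15 share of Clinic B gives 8×3/15 = 1.6.
Total value = 209.6.

209.6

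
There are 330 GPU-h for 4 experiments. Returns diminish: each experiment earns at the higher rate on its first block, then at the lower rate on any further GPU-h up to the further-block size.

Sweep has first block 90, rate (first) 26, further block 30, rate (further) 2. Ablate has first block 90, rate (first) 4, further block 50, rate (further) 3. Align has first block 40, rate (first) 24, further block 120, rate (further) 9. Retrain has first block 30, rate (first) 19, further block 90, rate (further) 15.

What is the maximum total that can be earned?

5940

Rank every tier by rate: Sweep/first 26 > Align/first 24 > Retrain/first 19 > Retrain/second 15 > Align/second 9 > Ablate/first 4 > Ablate/second 3 > Sweep/second 2.
Sweep first at 26: fill all 90 — 240 left.
Align first at 24: fill all 40 — 200 left.
Fill Retrain first block (30 at 19) — 170 left.
Fill Retrain second block (90 at 15) — 80 left.
Align second at 9: only 80 left, fill 80.
Total = 26×90 + 24×40 + 19×30 + 15×90 + 9×80 = 5940.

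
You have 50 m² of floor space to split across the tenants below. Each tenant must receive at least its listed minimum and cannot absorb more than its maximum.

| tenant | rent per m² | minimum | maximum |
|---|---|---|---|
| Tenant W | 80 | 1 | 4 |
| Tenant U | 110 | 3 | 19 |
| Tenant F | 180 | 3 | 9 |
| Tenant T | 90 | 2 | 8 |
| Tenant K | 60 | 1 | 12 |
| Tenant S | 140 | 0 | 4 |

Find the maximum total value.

5670

Meeting every minimum uses 1+3+3+2+1+0 = 10 m², leaving 40.
Rank by rent per m²: Tenant F 180 > Tenant S 140 > Tenant U 110 > Tenant T 90 > Tenant W 80 > Tenant K 60.
Tenant F: +6 to 9 (cap) ; 34 left.
Tenant S takes 4 more to reach its cap of 4 ; 30 left.
Tenant U: +16 to 19 (cap) ; 14 left.
Tenant T: +6 to 8 (cap) ; 8 left.
Give Tenant W 3 more to hit its cap of 4 ; 5 left.
Only 5 left; Tenant K takes them to reach 6.
Total = 80×4 + 110×19 + 180×9 + 90×8 + 60×6 + 140×4 = 5670.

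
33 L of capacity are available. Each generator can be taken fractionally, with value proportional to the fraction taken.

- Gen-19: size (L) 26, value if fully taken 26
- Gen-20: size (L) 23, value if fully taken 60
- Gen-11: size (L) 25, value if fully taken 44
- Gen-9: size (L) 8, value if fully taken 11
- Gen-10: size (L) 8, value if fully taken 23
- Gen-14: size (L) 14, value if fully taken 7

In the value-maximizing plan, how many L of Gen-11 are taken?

Rank by value-to-size ratio: Gen-10 23/8≈2.88, Gen-20 60/23≈2.61, Gen-11 44/25≈1.76, Gen-9 11/8≈1.38, Gen-19 26/26≈1, Gen-14 7/14≈0.5.
Take all of Gen-10 (8 L, value 23) — 25 L left.
All 23 L of Gen-20 fit (value 60) — 2 remain.
Only 2 L remain; take 2/25 of Gen-11 for value 44×2/25 = 3.52.

2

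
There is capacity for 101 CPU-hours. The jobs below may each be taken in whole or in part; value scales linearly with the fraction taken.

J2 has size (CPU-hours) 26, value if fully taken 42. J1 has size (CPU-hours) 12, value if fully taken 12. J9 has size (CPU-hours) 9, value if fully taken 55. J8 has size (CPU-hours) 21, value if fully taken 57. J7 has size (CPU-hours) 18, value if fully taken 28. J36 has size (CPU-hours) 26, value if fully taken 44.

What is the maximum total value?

227

Rank by value-to-size ratio: J9 55/9≈6.11, J8 57/21≈2.71, J36 44/26≈1.69, J2 42/26≈1.62, J7 28/18≈1.56, J1 12/12≈1.
Take all of J9 (9 CPU-hours, value 55) → 92 CPU-hours left.
J8: take in full, 21 CPU-hours for value 57 → 71 left.
Take all of J36 (26 CPU-hours, value 44) → 45 CPU-hours left.
All 26 CPU-hours of J2 fit (value 42) → 19 remain.
Take all of J7 (18 CPU-hours, value 28) → 1 CPU-hours left.
1 CPU-hours left: a 1/12 share of J1 gives 12×1/12 = 1.
Total value = 227.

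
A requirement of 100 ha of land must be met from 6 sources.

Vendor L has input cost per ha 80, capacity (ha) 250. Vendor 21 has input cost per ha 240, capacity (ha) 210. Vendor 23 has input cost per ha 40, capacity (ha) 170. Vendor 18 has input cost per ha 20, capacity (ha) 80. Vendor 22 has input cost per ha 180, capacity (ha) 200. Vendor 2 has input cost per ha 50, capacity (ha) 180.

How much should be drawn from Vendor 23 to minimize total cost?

20

Use sources in increasing cost order.
Vendor 18 (20): use full 80 → 20 ha to go.
Vendor 23 at 40: take 20 of its 170 → requirement met.
Vendor 2, Vendor L, Vendor 22, Vendor 21: unused.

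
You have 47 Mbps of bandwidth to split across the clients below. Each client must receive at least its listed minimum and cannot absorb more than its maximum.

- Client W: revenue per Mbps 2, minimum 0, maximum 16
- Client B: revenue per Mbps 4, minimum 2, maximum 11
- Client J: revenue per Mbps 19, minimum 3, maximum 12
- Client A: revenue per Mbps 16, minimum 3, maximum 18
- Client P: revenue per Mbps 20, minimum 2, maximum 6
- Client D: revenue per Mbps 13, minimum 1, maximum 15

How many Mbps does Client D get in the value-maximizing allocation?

9

Meeting every minimum uses 0+2+3+3+2+1 = 11 Mbps, leaving 36.
Order the clients by revenue per Mbps: Client P 20 > Client J 19 > Client A 16 > Client D 13 > Client B 4 > Client W 2.
Client P takes 4 more to reach its cap of 6 — 32 left.
Client J: +9 to 12 (cap) — 23 left.
Client A takes 15 more to reach its cap of 18 — 8 left.
Client D: +8 (room for 14) → 9. Pool exhausted.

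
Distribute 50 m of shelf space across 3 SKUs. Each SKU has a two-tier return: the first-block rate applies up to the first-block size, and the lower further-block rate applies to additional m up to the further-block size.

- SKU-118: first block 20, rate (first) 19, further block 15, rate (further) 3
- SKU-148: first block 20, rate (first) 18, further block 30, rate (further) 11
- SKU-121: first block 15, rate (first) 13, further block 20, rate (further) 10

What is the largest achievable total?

870

Rank every tier by rate: SKU-118/T1 19 > SKU-148/T1 18 > SKU-121/T1 13 > SKU-148/T2 11 > SKU-121/T2 10 > SKU-118/T2 3.
SKU-118 T1 at 19: fill all 20 ; 30 left.
SKU-148/T1 (18): +20 ; 10 left.
SKU-121 T1 at 13: only 10 left, fill 10.
Total = 19×20 + 18×20 + 13×10 = 870.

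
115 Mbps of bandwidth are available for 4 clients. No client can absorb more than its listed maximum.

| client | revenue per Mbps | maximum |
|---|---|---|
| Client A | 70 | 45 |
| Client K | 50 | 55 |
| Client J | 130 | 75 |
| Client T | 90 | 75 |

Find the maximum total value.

Rank by revenue per Mbps: Client J 130 > Client T 90 > Client A 70 > Client K 50.
Give Client J 75 to hit its cap of 75 — 40 left.
Client T has room for 75 but only 40 remain, so it gets 40.
Total = 130×75 + 90×40 = 13350.

13350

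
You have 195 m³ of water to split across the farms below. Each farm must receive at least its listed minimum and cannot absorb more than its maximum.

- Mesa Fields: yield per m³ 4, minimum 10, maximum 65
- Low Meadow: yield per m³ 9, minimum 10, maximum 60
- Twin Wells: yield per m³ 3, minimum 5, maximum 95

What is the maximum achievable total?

Meeting every minimum uses 10+10+5 = 25 m³, leaving 170.
Highest yield per m³ first: Low Meadow 9 > Mesa Fields 4 > Twin Wells 3.
Give Low Meadow 50 more to hit its cap of 60 → 120 left.
Mesa Fields takes 55 more to reach its cap of 65 → 65 left.
Only 65 left; Twin Wells takes them to reach 70.
Total = 4×65 + 9×60 + 3×70 = 1010.

1010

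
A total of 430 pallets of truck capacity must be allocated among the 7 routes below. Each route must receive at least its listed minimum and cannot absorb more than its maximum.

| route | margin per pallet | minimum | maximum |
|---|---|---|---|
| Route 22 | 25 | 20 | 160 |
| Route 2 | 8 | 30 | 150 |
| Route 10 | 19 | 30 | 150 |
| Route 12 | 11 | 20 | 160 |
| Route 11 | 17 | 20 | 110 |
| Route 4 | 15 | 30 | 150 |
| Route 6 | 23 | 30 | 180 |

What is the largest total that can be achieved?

Meeting every minimum uses 20+30+30+20+20+30+30 = 180 pallets, leaving 250.
Highest margin per pallet first: Route 22 25 > Route 6 23 > Route 10 19 > Route 11 17 > Route 4 15 > Route 12 11 > Route 2 8.
Route 22 takes 140 more to reach its cap of 160 — 110 left.
Route 6 has room for 150 more but only 110 remain, so it gets 140.
Total = 25×160 + 8×30 + 19×30 + 11×20 + 17×20 + 15×30 + 23×140 = 9040.

9040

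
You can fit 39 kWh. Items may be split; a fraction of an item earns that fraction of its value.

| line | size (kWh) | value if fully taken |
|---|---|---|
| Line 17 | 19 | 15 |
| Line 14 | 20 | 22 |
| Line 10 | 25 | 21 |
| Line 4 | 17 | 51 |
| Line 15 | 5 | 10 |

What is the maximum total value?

79.7

Sort by value density: Line 4 51/17≈3, Line 15 10/5≈2, Line 14 22/20≈1.1, Line 10 21/25≈0.84, Line 17 15/19≈0.789.
Line 4: take in full, 17 kWh for value 51 ; 22 left.
Take all of Line 15 (5 kWh, value 10) ; 17 kWh left.
17 kWh left: a 17/20 share of Line 14 gives 22×17/20 = 18.7.
Total value = 79.7.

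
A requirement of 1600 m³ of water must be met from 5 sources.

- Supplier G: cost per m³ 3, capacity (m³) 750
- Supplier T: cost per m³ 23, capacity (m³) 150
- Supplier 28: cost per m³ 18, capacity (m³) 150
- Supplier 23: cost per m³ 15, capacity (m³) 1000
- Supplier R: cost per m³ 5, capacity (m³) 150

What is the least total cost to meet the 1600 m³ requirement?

13500

Cheapest first:
Take 750 from Supplier G at 3 — need 850 more.
Take 150 from Supplier R at 5 — need 700 more.
Supplier 23 (15): take the remaining 700 — done.
Supplier 28, Supplier T: unused.
Cost = 750×3 + 150×5 + 700×15 = 13500.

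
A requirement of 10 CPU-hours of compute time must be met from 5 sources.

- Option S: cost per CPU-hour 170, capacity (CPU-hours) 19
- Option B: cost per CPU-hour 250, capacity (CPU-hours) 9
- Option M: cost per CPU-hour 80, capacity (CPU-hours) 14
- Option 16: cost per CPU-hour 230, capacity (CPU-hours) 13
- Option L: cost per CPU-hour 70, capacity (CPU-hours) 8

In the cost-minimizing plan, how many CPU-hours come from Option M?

Use sources in increasing cost order.
Take 8 from Option L at 70 ; need 2 more.
Option M at 80: take 2 of its 14 ; requirement met.
Option S, Option 16, Option B: unused.

2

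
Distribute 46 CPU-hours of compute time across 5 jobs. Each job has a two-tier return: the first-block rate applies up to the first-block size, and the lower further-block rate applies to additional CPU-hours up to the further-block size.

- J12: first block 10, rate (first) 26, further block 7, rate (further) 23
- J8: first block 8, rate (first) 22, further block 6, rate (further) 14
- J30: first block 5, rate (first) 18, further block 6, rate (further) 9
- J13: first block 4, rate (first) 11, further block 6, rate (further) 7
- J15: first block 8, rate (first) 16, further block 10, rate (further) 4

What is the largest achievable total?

Rank every tier by rate: J12/tier1 26 > J12/tier2 23 > J8/tier1 22 > J30/tier1 18 > J15/tier1 16 > J8/tier2 14 > J13/tier1 11 > J30/tier2 9 > J13/tier2 7 > J15/tier2 4.
J12/tier1 (26): +10 ; 36 left.
J12 tier2 at 23: fill all 7 ; 29 left.
Fill J8 tier1 block (8 at 22) ; 21 left.
J30/tier1 (18): +5 ; 16 left.
J15/tier1 (16): +8 ; 8 left.
J8 tier2 at 14: fill all 6 ; 2 left.
J13/tier1: +2 of 4 at 11; pool empty.
Total = 26×10 + 23×7 + 22×8 + 18×5 + 16×8 + 14×6 + 11×2 = 921.

921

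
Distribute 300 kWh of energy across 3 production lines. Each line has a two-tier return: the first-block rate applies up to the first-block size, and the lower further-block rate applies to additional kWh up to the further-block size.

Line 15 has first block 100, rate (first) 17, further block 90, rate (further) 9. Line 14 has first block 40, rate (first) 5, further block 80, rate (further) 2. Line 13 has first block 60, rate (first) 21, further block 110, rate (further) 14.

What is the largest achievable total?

Order all 6 blocks by rate: Line 13/tier1 21 > Line 15/tier1 17 > Line 13/tier2 14 > Line 15/tier2 9 > Line 14/tier1 5 > Line 14/tier2 2.
Line 13 tier1 at 21: fill all 60 → 240 left.
Fill Line 15 tier1 block (100 at 17) → 140 left.
Line 13/tier2 (14): +110 → 30 left.
Line 15/tier2: +30 of 90 at 9; pool empty.
Total = 21×60 + 17×100 + 14×110 + 9×30 = 4770.

4770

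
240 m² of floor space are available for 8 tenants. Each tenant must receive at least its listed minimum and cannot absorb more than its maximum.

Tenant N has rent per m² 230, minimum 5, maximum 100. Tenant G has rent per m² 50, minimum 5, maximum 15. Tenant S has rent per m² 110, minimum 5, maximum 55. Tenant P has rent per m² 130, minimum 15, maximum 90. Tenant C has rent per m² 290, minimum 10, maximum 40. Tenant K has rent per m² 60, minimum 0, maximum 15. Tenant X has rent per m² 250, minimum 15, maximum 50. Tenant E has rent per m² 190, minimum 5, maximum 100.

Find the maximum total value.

Meeting every minimum uses 5+5+5+15+10+0+15+5 = 60 m², leaving 180.
Rank by rent per m²: Tenant C 290 > Tenant X 250 > Tenant N 230 > Tenant E 190 > Tenant P 130 > Tenant S 110 > Tenant K 60 > Tenant G 50.
Tenant C: +30 to 40 (cap) → 150 left.
Give Tenant X 35 more to hit its cap of 50 → 115 left.
Give Tenant N 95 more to hit its cap of 100 → 20 left.
Tenant E has room for 95 more but only 20 remain, so it gets 25.
Total = 230×100 + 50×5 + 110×5 + 130×15 + 290×40 + 250×50 + 190×25 = 54600.

54600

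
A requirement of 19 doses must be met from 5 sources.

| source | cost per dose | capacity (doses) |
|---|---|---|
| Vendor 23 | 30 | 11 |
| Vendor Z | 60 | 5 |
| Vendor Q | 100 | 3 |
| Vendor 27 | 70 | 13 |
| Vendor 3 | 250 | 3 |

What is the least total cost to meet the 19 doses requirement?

Cheapest first:
Vendor 23 at 30: take all 11 doses — 8 still needed.
Vendor Z (60): use full 5 — 3 doses to go.
Vendor 27 at 70: take 3 of its 13 — requirement met.
Vendor Q, Vendor 3: unused.
Cost = 11×30 + 5×60 + 3×70 = 840.

840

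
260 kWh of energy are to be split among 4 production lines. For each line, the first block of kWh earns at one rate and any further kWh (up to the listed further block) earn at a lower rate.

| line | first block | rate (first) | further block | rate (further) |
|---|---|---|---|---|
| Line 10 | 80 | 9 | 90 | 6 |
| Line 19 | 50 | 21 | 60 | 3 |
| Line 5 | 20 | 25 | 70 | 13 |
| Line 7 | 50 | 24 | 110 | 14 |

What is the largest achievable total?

Treat each block as its own option and order by rate: Line 5/tier1 25 > Line 7/tier1 24 > Line 19/tier1 21 > Line 7/tier2 14 > Line 5/tier2 13 > Line 10/tier1 9 > Line 10/tier2 6 > Line 19/tier2 3.
Fill Line 5 tier1 block (20 at 25) ; 240 left.
Fill Line 7 tier1 block (50 at 24) ; 190 left.
Line 19 tier1 at 21: fill all 50 ; 140 left.
Line 7 tier2 at 14: fill all 110 ; 30 left.
Line 5 tier2 at 13: only 30 left, fill 30.
Total = 25×20 + 24×50 + 21×50 + 14×110 + 13×30 = 4680.

4680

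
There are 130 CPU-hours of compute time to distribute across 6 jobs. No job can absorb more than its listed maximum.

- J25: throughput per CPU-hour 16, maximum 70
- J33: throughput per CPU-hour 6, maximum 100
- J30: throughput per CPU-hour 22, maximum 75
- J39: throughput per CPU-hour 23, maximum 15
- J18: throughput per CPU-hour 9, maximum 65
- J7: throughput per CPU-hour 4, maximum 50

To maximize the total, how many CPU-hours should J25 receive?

Highest throughput per CPU-hour first: J39 23 > J30 22 > J25 16 > J18 9 > J33 6 > J7 4.
J39 takes 15 to reach its cap of 15 → 115 left.
J30 takes 75 to reach its cap of 75 → 40 left.
Only 40 left; J25 takes them to reach 40.

40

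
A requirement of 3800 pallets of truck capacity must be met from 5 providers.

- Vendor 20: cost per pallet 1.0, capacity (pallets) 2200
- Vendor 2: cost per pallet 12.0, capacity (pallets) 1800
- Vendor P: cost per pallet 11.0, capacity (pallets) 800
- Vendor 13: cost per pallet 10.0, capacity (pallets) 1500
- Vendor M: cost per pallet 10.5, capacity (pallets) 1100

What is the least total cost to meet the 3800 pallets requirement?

18250

Cheapest first:
Take 2200 from Vendor 20 at 1.0 → need 1600 more.
Take 1500 from Vendor 13 at 10.0 → need 100 more.
Take 100 from Vendor M at 10.5 to finish.
Vendor P, Vendor 2: unused.
Cost = 2200×1.0 + 1500×10.0 + 100×10.5 = 18250.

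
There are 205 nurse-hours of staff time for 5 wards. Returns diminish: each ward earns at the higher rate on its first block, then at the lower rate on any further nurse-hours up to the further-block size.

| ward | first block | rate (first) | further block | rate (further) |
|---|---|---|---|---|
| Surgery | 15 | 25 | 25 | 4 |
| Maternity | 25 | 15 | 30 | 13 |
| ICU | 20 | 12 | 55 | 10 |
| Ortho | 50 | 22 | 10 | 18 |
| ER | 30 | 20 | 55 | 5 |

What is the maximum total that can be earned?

Rank every tier by rate: Surgery/T1 25 > Ortho/T1 22 > ER/T1 20 > Ortho/T2 18 > Maternity/T1 15 > Maternity/T2 13 > ICU/T1 12 > ICU/T2 10 > ER/T2 5 > Surgery/T2 4.
Surgery T1 at 25: fill all 15 — 190 left.
Ortho/T1 (22): +50 — 140 left.
ER/T1 (20): +30 — 110 left.
Ortho T2 at 18: fill all 10 — 100 left.
Maternity/T1 (15): +25 — 75 left.
Maternity/T2 (13): +30 — 45 left.
ICU T1 at 12: fill all 20 — 25 left.
25 remain; put them into ICU T2 at 10.
Total = 25×15 + 22×50 + 20×30 + 18×10 + 15×25 + 13×30 + 12×20 + 10×25 = 3510.

3510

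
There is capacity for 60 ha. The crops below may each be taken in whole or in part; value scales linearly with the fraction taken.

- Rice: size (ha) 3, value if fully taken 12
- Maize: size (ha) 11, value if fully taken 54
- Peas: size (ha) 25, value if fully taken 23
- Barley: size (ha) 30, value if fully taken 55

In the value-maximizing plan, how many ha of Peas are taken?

Best value per unit of size first: Maize 54/11≈4.91, Rice 12/3≈4, Barley 55/30≈1.83, Peas 23/25≈0.92.
Take all of Maize (11 ha, value 54) → 49 ha left.
Rice: take in full, 3 ha for value 12 → 46 left.
All 30 ha of Barley fit (value 55) → 16 remain.
16 ha left: a 16/25 share of Peas gives 23×16/25 = 14.72.

16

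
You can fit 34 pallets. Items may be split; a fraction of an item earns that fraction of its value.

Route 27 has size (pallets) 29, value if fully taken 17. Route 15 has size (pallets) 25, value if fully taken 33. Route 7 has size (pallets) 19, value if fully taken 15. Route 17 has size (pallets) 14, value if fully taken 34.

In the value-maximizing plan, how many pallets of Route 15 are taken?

20

Best value per unit of size first: Route 17 34/14≈2.43, Route 15 33/25≈1.32, Route 7 15/19≈0.789, Route 27 17/29≈0.586.
Route 17: take in full, 14 pallets for value 34 — 20 left.
Fill the last 20 pallets with part of Route 15: 20/25 of it earns 26.4.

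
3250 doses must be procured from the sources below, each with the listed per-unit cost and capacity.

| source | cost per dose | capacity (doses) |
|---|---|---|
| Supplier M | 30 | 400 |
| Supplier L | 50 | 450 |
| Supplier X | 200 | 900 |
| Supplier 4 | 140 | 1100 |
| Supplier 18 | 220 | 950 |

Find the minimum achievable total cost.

456500

Fill from the cheapest source first.
Supplier M (30): use full 400 → 2850 doses to go.
Supplier L at 50: take all 450 doses → 2400 still needed.
Take 1100 from Supplier 4 at 140 → need 1300 more.
Supplier X (200): use full 900 → 400 doses to go.
Supplier 18 at 220: take 400 of its 950 → requirement met.
Cost = 400×30 + 450×50 + 1100×140 + 900×200 + 400×220 = 456500.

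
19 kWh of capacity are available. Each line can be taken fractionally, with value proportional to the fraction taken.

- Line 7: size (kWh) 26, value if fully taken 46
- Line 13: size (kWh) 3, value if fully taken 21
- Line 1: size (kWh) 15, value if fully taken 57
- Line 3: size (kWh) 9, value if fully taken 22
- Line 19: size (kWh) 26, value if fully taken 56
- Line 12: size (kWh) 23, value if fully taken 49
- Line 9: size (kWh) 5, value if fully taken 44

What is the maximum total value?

106.8

Sort by value density: Line 9 44/5≈8.8, Line 13 21/3≈7, Line 1 57/15≈3.8, Line 3 22/9≈2.44, Line 19 56/26≈2.15, Line 12 49/23≈2.13, Line 7 46/26≈1.77.
All 5 kWh of Line 9 fit (value 44) — 14 remain.
Take all of Line 13 (3 kWh, value 21) — 11 kWh left.
11 kWh left: a 11/15 share of Line 1 gives 57×11/15 = 41.8.
Total value = 106.8.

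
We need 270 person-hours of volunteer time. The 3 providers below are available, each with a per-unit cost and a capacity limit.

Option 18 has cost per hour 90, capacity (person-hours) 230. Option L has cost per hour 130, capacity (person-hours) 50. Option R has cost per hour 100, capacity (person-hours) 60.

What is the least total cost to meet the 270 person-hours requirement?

24700

Use providers in increasing cost order.
Option 18 (90): use full 230 — 40 person-hours to go.
Take 40 from Option R at 100 to finish.
Option L: unused.
Cost = 230×90 + 40×100 = 24700.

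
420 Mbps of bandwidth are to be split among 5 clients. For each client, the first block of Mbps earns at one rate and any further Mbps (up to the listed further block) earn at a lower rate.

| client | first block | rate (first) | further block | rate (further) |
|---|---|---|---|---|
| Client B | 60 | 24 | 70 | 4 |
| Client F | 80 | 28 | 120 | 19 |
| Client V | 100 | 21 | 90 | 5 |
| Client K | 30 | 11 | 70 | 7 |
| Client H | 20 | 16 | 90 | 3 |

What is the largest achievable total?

8780

Rank every tier by rate: Client F/tier1 28 > Client B/tier1 24 > Client V/tier1 21 > Client F/tier2 19 > Client H/tier1 16 > Client K/tier1 11 > Client K/tier2 7 > Client V/tier2 5 > Client B/tier2 4 > Client H/tier2 3.
Client F tier1 at 28: fill all 80 ; 340 left.
Client B tier1 at 24: fill all 60 ; 280 left.
Client V tier1 at 21: fill all 100 ; 180 left.
Client F/tier2 (19): +120 ; 60 left.
Client H tier1 at 16: fill all 20 ; 40 left.
Fill Client K tier1 block (30 at 11) ; 10 left.
Client K tier2 at 7: only 10 left, fill 10.
Total = 28×80 + 24×60 + 21×100 + 19×120 + 16×20 + 11×30 + 7×10 = 8780.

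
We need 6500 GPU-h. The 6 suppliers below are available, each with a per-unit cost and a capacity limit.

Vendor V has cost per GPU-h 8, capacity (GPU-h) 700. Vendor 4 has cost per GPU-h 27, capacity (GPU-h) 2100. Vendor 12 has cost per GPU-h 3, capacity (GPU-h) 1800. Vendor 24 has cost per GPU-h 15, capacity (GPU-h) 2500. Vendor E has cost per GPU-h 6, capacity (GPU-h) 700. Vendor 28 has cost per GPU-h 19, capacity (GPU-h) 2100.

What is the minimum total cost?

67900

Fill from the cheapest supplier first.
Take 1800 from Vendor 12 at 3 → need 4700 more.
Vendor E at 6: take all 700 GPU-h → 4000 still needed.
Take 700 from Vendor V at 8 → need 3300 more.
Vendor 24 (15): use full 2500 → 800 GPU-h to go.
Vendor 28 (19): take the remaining 800 → done.
Vendor 4: unused.
Cost = 1800×3 + 700×6 + 700×8 + 2500×15 + 800×19 = 67900.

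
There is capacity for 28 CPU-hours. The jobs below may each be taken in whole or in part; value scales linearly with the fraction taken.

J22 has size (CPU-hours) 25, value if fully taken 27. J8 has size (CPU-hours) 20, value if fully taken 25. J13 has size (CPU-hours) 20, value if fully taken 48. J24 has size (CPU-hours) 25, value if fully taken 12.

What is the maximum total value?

58

Best value per unit of size first: J13 48/20≈2.4, J8 25/20≈1.25, J22 27/25≈1.08, J24 12/25≈0.48.
All 20 CPU-hours of J13 fit (value 48) — 8 remain.
Fill the last 8 CPU-hours with part of J8: 8/20 of it earns 10.
Total value = 58.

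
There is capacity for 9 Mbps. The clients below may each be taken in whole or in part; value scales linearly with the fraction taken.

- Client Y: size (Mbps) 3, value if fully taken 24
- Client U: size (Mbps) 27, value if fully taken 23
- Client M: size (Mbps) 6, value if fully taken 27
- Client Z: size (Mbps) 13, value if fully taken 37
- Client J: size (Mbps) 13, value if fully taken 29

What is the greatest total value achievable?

51

Best value per unit of size first: Client Y 24/3≈8, Client M 27/6≈4.5, Client Z 37/13≈2.85, Client J 29/13≈2.23, Client U 23/27≈0.852.
Client Y: take in full, 3 Mbps for value 24 → 6 left.
Client M: take in full, 6 Mbps for value 27 → 0 left.
Total value = 51.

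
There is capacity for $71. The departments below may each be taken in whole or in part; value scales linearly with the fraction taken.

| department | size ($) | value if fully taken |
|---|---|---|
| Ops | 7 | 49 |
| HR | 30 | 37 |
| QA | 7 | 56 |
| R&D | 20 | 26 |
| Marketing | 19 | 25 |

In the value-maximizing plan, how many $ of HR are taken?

Best value per unit of size first: QA 56/7≈8, Ops 49/7≈7, Marketing 25/19≈1.32, R&D 26/20≈1.3, HR 37/30≈1.23.
All 7 $ of QA fit (value 56) — 64 remain.
Take all of Ops (7 $, value 49) — 57 $ left.
Take all of Marketing (19 $, value 25) — 38 $ left.
R&D: take in full, 20 $ for value 26 — 18 left.
Only 18 $ remain; take 18/30 of HR for value 37×18/30 = 22.2.

18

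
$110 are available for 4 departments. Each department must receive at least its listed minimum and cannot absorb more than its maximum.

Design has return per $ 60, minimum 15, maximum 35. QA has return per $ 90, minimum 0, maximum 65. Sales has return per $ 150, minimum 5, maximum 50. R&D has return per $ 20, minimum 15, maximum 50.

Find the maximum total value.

11400

Meeting every minimum uses 15+0+5+15 = 35 $, leaving 75.
Highest return per $ first: Sales 150 > QA 90 > Design 60 > R&D 20.
Sales: +45 to 50 (cap) ; 30 left.
QA: +30 (room for 65) → 30. Pool exhausted.
Total = 60×15 + 90×30 + 150×50 + 20×15 = 11400.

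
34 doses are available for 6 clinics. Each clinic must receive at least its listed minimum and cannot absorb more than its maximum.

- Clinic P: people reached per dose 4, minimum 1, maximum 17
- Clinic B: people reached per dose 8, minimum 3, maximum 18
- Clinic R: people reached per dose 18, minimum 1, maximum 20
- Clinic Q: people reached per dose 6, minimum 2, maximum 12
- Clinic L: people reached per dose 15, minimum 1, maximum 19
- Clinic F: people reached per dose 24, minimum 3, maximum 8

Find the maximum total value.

589

Meeting every minimum uses 1+3+1+2+1+3 = 11 doses, leaving 23.
Rank by people reached per dose: Clinic F 24 > Clinic R 18 > Clinic L 15 > Clinic B 8 > Clinic Q 6 > Clinic P 4.
Clinic F takes 5 more to reach its cap of 8 ; 18 left.
Clinic R has room for 19 more but only 18 remain, so it gets 19.
Total = 4×1 + 8×3 + 18×19 + 6×2 + 15×1 + 24×8 = 589.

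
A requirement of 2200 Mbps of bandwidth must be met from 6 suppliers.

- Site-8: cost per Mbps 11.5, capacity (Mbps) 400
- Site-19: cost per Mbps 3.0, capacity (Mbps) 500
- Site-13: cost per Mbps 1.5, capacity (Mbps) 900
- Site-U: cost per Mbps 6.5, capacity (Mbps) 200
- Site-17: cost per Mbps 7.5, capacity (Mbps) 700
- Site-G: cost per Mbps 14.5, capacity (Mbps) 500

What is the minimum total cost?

8650

Cheapest first:
Take 900 from Site-13 at 1.5 → need 1300 more.
Take 500 from Site-19 at 3.0 → need 800 more.
Take 200 from Site-U at 6.5 → need 600 more.
Take 600 from Site-17 at 7.5 to finish.
Site-8, Site-G: unused.
Cost = 900×1.5 + 500×3.0 + 200×6.5 + 600×7.5 = 8650.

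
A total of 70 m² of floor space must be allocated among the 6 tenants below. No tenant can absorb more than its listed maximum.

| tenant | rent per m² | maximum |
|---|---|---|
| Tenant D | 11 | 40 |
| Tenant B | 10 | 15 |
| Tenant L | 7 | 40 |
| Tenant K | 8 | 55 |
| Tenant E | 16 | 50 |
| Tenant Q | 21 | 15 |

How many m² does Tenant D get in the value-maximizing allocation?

5

Rank by rent per m²: Tenant Q 21 > Tenant E 16 > Tenant D 11 > Tenant B 10 > Tenant K 8 > Tenant L 7.
Tenant Q takes 15 to reach its cap of 15 → 55 left.
Tenant E: +50 to 50 (cap) → 5 left.
Only 5 left; Tenant D takes them to reach 5.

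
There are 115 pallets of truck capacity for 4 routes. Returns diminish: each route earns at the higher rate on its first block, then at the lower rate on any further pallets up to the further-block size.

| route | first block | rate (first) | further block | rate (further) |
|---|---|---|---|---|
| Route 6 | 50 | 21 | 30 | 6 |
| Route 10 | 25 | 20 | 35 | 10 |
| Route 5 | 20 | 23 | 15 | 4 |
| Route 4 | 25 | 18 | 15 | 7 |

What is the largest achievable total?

Order all 8 blocks by rate: Route 5/tier1 23 > Route 6/tier1 21 > Route 10/tier1 20 > Route 4/tier1 18 > Route 10/tier2 10 > Route 4/tier2 7 > Route 6/tier2 6 > Route 5/tier2 4.
Route 5 tier1 at 23: fill all 20 ; 95 left.
Fill Route 6 tier1 block (50 at 21) ; 45 left.
Route 10 tier1 at 20: fill all 25 ; 20 left.
Route 4 tier1 at 18: only 20 left, fill 20.
Total = 23×20 + 21×50 + 20×25 + 18×20 = 2370.

2370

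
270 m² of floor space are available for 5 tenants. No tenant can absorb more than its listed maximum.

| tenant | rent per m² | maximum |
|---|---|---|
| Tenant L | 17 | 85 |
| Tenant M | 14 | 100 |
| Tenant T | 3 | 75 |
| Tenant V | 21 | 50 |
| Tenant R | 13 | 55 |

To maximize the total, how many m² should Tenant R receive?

35

Highest rent per m² first: Tenant V 21 > Tenant L 17 > Tenant M 14 > Tenant R 13 > Tenant T 3.
Give Tenant V 50 to hit its cap of 50 — 220 left.
Tenant L takes 85 to reach its cap of 85 — 135 left.
Tenant M takes 100 to reach its cap of 100 — 35 left.
Tenant R has room for 55 but only 35 remain, so it gets 35.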